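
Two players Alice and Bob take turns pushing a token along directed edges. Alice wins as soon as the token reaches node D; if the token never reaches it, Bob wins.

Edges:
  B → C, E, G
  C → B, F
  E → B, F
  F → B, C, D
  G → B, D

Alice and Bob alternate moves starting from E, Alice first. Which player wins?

Bob

Track states (vertex, player-to-move).
A0 = {(D,Alice), (D,Bob)}
A1: add {(F,Alice), (G,Alice)}.
A2 = A1; e.g. (B,Alice) stays out. (E,Alice) never enters ⇒ Bob avoids the target.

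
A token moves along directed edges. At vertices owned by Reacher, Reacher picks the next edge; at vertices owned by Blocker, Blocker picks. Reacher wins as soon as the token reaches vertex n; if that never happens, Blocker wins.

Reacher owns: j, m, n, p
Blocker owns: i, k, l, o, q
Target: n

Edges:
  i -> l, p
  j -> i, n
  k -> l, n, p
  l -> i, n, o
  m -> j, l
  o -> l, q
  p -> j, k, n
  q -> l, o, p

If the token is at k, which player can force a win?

Blocker

A0 = {n}
A1: add {j, p} — j (Reacher) has j→n; p (Reacher) has p→n.
A2: add {m} — m (Reacher) has m→j.
A3 = A2; e.g. i (Blocker) can still go to l. Fixed point.
k never enters the attractor, so Blocker can avoid the target forever.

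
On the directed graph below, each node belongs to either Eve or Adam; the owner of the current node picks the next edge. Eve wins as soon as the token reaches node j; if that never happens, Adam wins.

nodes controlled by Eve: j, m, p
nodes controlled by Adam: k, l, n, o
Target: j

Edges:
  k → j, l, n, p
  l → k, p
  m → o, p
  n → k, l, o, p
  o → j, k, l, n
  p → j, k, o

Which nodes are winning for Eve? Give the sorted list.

j, m, p

A0 = {j}
A1: add {p} — p (Eve) has p→j.
A2: add {m} — m (Eve) has m→p.
A3 = A2; e.g. k (Adam) can still go to l. Fixed point.
Eve's winning region = {j, m, p}.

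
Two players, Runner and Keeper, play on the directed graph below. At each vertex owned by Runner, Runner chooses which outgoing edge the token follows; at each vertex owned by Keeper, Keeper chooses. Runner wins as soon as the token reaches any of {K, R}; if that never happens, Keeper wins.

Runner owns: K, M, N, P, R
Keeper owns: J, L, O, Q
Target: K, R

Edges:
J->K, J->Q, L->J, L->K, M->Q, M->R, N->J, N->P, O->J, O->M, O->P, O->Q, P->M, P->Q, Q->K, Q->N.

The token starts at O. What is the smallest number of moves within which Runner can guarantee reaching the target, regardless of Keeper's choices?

A0 = {K, R}
A1: add {M} — M (Runner) has M→R.
A2: add {P} — P (Runner) has P→M.
A3: add {N} — N (Runner) has N→P.
A4: add {Q} — Q (Keeper): all of {K, N} already in.
A5: add {J} — J (Keeper): all of {K, Q} already in.
A6: add {L, O} — L (Keeper): all of {J, K} already in; O (Keeper): all of {J, M, P, Q} already in.
A6 = all vertices. Fixed point.
O enters the attractor at level 6, so Runner can force the target in 6 moves from there.

6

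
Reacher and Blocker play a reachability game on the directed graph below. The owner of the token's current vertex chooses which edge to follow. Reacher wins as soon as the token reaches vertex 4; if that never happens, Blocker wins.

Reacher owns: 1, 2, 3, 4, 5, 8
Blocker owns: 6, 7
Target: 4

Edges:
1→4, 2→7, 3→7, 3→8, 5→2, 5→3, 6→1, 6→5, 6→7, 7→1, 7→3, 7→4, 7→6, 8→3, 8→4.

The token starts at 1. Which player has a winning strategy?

Reacher

A0 = {4}
A1: add {1, 8} — 1 (Reacher) has 1→4; 8 (Reacher) has 8→4.
1 ∈ A1, so Reacher can force the target.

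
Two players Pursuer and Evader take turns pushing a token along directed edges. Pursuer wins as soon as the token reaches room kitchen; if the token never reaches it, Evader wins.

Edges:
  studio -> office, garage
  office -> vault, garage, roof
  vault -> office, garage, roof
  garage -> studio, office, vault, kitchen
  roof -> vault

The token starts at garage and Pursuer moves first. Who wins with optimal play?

Pursuer

Track states (vertex, player-to-move).
A0 = {(kitchen,Pursuer), (kitchen,Evader)}
A1: add {(garage,Pursuer)}.
(garage,Pursuer) ∈ A1 ⇒ Pursuer forces the target.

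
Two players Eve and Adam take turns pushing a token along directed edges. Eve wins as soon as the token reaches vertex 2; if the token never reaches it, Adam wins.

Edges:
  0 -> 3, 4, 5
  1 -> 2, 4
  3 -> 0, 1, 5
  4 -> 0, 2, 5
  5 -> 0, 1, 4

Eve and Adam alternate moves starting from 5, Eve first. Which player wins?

Track states (vertex, player-to-move).
A0 = {(2,Eve), (2,Adam)}
A1: add {(1,Eve), (4,Eve)}.
A2: add {(1,Adam)}.
A3: add {(3,Eve), (5,Eve)}.
(5,Eve) ∈ A3 ⇒ Eve forces the target.

Eve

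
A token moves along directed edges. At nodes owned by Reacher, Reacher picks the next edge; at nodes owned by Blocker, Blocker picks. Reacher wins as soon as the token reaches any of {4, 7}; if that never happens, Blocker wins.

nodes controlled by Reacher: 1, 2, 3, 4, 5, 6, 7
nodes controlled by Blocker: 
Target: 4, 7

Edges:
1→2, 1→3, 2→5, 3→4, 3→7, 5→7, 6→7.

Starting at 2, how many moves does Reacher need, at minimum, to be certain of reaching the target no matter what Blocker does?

A0 = {4, 7}
A1: add {3, 5, 6} — 3 (Reacher) has 3→4; 5 (Reacher) has 5→7; 6 (Reacher) has 6→7.
A2: add {1, 2} — 1 (Reacher) has 1→3; 2 (Reacher) has 2→5.
A2 = all vertices. Fixed point.
2 enters the attractor at level 2, so Reacher can force the target in 2 moves from there.

2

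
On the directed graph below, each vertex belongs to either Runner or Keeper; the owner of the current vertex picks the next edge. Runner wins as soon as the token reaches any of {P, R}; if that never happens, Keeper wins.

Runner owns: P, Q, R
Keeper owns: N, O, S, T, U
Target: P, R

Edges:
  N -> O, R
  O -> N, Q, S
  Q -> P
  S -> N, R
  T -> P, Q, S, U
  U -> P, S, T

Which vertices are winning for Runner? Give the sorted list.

A0 = {P, R}
A1: add {Q} — Q (Runner) has Q→P.
A2 = A1; e.g. N (Keeper) can still go to O. Fixed point.
Runner's winning region = {P, Q, R}.

P, Q, R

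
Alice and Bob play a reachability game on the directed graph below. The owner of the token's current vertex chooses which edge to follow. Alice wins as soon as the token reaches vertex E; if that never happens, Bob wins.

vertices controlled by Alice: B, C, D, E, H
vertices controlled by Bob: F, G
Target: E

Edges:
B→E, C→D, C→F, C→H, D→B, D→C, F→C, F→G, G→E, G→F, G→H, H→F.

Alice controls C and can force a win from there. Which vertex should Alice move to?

A0 = {E}
A1: add {B} — B (Alice) has B→E.
A2: add {D} — D (Alice) has D→B.
A3: add {C} — C (Alice) has C→D.
A4 = A3; e.g. F (Bob) can still go to G. Fixed point.
From C, successor D is in the attractor (rank 2); the other successors F, H are not.

D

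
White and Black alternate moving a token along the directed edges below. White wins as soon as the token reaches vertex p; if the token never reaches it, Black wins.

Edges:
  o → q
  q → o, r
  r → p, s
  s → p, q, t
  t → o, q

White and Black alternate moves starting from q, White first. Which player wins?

White

Track states (vertex, player-to-move).
A0 = {(p,White), (p,Black)}
A1: add {(r,White), (s,White)}.
A2: add {(r,Black)}.
A3: add {(q,White)}.
(q,White) ∈ A3 ⇒ White forces the target.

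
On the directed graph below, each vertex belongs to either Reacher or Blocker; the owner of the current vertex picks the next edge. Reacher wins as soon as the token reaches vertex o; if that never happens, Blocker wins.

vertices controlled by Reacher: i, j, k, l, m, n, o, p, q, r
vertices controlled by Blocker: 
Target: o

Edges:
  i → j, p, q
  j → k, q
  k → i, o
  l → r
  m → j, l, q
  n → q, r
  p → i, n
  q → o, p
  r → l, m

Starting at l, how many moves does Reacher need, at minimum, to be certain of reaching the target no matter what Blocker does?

4

A0 = {o}
A1: add {k, q} — k (Reacher) has k→o; q (Reacher) has q→o.
A2: add {i, j, m, n} — i (Reacher) has i→q; j (Reacher) has j→k; m (Reacher) has m→q; n (Reacher) has n→q.
A3: add {p, r} — p (Reacher) has p→i; r (Reacher) has r→m.
A4: add {l} — l (Reacher) has l→r.
A4 = all vertices. Fixed point.
l enters the attractor at level 4, so Reacher can force the target in 4 moves from there.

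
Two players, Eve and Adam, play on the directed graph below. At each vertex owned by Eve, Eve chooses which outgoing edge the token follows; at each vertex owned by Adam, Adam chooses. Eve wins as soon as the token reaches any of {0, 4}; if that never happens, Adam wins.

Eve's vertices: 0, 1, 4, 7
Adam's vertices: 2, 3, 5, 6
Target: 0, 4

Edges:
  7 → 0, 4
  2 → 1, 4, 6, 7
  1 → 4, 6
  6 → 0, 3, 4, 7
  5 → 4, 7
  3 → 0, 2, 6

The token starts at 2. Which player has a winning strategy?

Adam

A0 = {0, 4}
A1: add {1, 7} — 1 (Eve) has 1→4; 7 (Eve) has 7→0.
A2: add {5} — 5 (Adam): all of {4, 7} already in.
A3 = A2; e.g. 2 (Adam) can still go to 6. Fixed point.
2 never enters the attractor, so Adam can avoid the target forever.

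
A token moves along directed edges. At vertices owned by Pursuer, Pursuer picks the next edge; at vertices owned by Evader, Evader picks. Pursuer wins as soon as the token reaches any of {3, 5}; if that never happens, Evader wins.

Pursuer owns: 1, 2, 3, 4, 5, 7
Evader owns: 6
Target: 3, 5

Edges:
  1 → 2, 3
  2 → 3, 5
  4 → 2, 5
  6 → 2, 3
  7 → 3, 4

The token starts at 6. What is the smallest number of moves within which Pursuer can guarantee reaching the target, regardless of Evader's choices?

2

A0 = {3, 5}
A1: add {1, 2, 4, 7} — 1 (Pursuer) has 1→3; 2 (Pursuer) has 2→3; 4 (Pursuer) has 4→5; 7 (Pursuer) has 7→3.
A2: add {6} — 6 (Evader): all of {2, 3} already in.
A2 = all vertices. Fixed point.
6 enters the attractor at level 2, so Pursuer can force the target in 2 moves from there.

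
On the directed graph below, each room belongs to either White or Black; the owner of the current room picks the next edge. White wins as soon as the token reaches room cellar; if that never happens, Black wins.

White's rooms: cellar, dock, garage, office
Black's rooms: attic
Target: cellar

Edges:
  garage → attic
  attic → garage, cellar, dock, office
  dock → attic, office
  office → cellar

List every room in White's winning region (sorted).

A0 = {cellar}
A1: add {office} — office (White) has office→cellar.
A2: add {dock} — dock (White) has dock→office.
A3 = A2; e.g. garage (White) has no edge into A2. Fixed point.
White's winning region = {cellar, dock, office}.

cellar, dock, office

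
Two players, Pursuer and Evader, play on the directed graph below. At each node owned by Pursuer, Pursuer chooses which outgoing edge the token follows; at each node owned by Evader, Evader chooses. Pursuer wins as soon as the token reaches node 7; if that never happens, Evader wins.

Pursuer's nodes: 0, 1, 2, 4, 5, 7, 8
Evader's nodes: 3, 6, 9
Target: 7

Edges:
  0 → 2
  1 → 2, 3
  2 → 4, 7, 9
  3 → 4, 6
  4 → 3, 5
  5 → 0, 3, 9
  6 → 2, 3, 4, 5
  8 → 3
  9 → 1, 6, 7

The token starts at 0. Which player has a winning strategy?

Pursuer

A0 = {7}
A1: add {2} — 2 (Pursuer) has 2→7.
A2: add {0, 1} — 0 (Pursuer) has 0→2; 1 (Pursuer) has 1→2.
0 ∈ A2, so Pursuer can force the target.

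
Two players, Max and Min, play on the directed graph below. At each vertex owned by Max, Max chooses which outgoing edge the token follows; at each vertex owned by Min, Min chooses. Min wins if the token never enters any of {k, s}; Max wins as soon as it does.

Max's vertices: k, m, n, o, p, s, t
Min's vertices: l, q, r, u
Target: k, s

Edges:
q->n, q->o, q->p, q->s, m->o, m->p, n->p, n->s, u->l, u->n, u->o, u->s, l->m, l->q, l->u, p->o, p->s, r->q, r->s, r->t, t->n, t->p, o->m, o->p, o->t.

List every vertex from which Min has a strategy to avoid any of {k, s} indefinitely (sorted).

A0 = {k, s}
A1: add {n, p} — n (Max) has n→s; p (Max) has p→s.
A2: add {m, o, t} — m (Max) has m→p; o (Max) has o→p; t (Max) has t→n.
A3: add {q} — q (Min): all of {n, o, p, s} already in.
A4: add {r} — r (Min): all of {q, s, t} already in.
A5 = A4; e.g. l (Min) can still go to u. Fixed point.
Max's attractor = {k, m, n, o, p, q, r, s, t}; Min avoids the target exactly from the complement.

l, u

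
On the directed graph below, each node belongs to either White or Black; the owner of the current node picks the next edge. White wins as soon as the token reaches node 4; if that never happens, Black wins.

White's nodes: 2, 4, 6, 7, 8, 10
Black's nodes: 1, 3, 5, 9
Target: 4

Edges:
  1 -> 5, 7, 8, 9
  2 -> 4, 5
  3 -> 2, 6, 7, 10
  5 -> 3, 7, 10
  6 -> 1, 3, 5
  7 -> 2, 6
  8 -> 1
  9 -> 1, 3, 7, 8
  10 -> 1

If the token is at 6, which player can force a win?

A0 = {4}
A1: add {2} — 2 (White) has 2→4.
A2: add {7} — 7 (White) has 7→2.
A3 = A2; e.g. 1 (Black) can still go to 5. Fixed point.
6 never enters the attractor, so Black can avoid the target forever.

Black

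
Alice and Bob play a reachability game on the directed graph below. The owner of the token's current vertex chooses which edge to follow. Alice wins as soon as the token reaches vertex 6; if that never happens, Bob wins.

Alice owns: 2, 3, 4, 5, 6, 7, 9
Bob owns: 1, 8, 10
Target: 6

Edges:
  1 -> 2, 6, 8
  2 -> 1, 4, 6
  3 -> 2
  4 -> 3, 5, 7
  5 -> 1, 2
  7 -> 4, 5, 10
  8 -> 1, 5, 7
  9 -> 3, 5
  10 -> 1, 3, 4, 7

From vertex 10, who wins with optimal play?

A0 = {6}
A1: add {2} — 2 (Alice) has 2→6.
A2: add {3, 5} — 3 (Alice) has 3→2; 5 (Alice) has 5→2.
A3: add {4, 7, 9} — 4 (Alice) has 4→3; 7 (Alice) has 7→5; 9 (Alice) has 9→3.
A4 = A3; e.g. 1 (Bob) can still go to 8. Fixed point.
10 never enters the attractor, so Bob can avoid the target forever.

Bob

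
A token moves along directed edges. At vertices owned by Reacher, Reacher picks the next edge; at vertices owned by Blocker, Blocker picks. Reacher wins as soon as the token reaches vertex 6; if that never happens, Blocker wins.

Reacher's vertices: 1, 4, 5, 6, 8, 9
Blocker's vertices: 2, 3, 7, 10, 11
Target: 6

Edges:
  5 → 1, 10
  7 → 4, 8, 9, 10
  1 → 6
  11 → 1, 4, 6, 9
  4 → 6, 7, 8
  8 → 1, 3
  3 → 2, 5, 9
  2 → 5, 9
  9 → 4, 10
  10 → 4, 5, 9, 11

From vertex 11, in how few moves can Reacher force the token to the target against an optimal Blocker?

3

A0 = {6}
A1: add {1, 4} — 1 (Reacher) has 1→6; 4 (Reacher) has 4→6.
A2: add {5, 8, 9} — 5 (Reacher) has 5→1; 8 (Reacher) has 8→1; 9 (Reacher) has 9→4.
A3: add {2, 11} — 2 (Blocker): all of {5, 9} already in; 11 (Blocker): all of {1, 4, 6, 9} already in.
11 enters the attractor at level 3, so Reacher can force the target in 3 moves from there.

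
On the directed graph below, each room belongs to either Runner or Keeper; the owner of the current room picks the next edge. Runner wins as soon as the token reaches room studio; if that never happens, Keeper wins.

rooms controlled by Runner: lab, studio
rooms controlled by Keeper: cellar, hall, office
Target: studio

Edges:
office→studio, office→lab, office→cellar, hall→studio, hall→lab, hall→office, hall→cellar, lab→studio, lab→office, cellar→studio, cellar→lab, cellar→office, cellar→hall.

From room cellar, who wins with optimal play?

Keeper

A0 = {studio}
A1: add {lab} — lab (Runner) has lab→studio.
A2 = A1; e.g. office (Keeper) can still go to cellar. Fixed point.
cellar never enters the attractor, so Keeper can avoid the target forever.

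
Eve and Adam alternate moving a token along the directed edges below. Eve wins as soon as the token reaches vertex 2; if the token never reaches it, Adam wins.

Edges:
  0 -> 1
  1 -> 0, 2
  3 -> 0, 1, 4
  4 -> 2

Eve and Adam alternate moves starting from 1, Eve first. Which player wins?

Eve

Track states (vertex, player-to-move).
A0 = {(2,Eve), (2,Adam)}
A1: add {(1,Eve), (4,Eve), (4,Adam)}.
(1,Eve) ∈ A1 ⇒ Eve forces the target.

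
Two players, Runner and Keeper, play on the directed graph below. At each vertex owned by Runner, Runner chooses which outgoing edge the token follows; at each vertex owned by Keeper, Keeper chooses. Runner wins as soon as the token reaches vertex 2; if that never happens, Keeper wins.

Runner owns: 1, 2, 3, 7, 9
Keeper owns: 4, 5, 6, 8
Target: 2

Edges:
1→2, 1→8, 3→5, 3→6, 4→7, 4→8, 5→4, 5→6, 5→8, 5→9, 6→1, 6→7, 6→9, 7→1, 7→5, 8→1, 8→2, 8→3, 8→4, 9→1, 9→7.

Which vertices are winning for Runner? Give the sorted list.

1, 2, 3, 6, 7, 9

A0 = {2}
A1: add {1} — 1 (Runner) has 1→2.
A2: add {7, 9} — 7 (Runner) has 7→1; 9 (Runner) has 9→1.
A3: add {6} — 6 (Keeper): all of {1, 7, 9} already in.
A4: add {3} — 3 (Runner) has 3→6.
A5 = A4; e.g. 4 (Keeper) can still go to 8. Fixed point.
Runner's winning region = {1, 2, 3, 6, 7, 9}.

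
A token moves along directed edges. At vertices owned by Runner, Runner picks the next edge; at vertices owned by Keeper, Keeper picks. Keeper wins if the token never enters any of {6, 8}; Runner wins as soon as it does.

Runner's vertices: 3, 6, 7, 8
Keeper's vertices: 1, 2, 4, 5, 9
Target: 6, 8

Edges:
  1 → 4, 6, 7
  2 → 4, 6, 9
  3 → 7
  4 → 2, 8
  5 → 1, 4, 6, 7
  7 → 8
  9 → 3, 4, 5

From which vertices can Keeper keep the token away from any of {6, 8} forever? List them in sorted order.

A0 = {6, 8}
A1: add {7} — 7 (Runner) has 7→8.
A2: add {3} — 3 (Runner) has 3→7.
A3 = A2; e.g. 1 (Keeper) can still go to 4. Fixed point.
Runner's attractor = {3, 6, 7, 8}; Keeper avoids the target exactly from the complement.

1, 2, 4, 5, 9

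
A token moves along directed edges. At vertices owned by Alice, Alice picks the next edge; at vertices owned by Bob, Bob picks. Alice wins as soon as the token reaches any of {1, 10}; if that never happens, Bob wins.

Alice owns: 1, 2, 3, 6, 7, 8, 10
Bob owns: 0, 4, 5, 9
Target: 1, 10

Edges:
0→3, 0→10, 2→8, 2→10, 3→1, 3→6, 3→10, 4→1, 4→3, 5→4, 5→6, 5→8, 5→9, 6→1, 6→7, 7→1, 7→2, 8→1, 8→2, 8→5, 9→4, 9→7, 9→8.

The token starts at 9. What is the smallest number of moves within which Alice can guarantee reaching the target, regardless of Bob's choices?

A0 = {1, 10}
A1: add {2, 3, 6, 7, 8} — 2 (Alice) has 2→10; 3 (Alice) has 3→1; 6 (Alice) has 6→1; 7 (Alice) has 7→1; 8 (Alice) has 8→1.
A2: add {0, 4} — 0 (Bob): all of {3, 10} already in; 4 (Bob): all of {1, 3} already in.
A3: add {9} — 9 (Bob): all of {4, 7, 8} already in.
9 enters the attractor at level 3, so Alice can force the target in 3 moves from there.

3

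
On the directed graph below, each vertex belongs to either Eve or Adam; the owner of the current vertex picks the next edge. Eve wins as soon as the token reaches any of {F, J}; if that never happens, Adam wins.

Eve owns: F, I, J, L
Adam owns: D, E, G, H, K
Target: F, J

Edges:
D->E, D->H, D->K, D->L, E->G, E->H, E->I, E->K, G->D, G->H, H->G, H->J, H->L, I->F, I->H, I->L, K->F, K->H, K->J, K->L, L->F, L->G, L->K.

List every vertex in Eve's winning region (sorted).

F, I, J, L

A0 = {F, J}
A1: add {I, L} — I (Eve) has I→F; L (Eve) has L→F.
A2 = A1; e.g. D (Adam) can still go to E. Fixed point.
Eve's winning region = {F, I, J, L}.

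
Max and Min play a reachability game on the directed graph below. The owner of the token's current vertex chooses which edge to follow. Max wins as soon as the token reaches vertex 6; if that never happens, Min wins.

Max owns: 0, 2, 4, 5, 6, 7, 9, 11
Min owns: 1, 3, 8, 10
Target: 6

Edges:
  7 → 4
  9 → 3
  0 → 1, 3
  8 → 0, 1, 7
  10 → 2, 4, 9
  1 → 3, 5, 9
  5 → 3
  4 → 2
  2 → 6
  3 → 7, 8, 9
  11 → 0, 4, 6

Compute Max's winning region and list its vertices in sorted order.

A0 = {6}
A1: add {2, 11} — 2 (Max) has 2→6; 11 (Max) has 11→6.
A2: add {4} — 4 (Max) has 4→2.
A3: add {7} — 7 (Max) has 7→4.
A4 = A3; e.g. 0 (Max) has no edge into A3. Fixed point.
Max's winning region = {2, 4, 6, 7, 11}.

2, 4, 6, 7, 11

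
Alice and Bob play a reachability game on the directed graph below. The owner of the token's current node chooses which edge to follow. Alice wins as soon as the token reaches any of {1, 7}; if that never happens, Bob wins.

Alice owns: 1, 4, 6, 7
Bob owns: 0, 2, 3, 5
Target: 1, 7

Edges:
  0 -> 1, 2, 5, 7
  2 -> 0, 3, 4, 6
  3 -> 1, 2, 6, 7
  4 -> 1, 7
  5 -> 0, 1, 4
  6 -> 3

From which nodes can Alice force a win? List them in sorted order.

A0 = {1, 7}
A1: add {4} — 4 (Alice) has 4→1.
A2 = A1; e.g. 0 (Bob) can still go to 2. Fixed point.
Alice's winning region = {1, 4, 7}.

1, 4, 7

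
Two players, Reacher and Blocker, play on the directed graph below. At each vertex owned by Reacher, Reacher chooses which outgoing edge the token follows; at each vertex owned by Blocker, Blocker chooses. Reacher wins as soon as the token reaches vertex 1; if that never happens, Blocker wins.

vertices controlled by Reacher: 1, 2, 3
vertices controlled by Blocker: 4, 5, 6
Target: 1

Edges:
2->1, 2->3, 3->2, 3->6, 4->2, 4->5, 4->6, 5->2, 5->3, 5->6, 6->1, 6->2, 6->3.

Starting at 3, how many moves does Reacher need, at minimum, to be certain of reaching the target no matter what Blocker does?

2

A0 = {1}
A1: add {2} — 2 (Reacher) has 2→1.
A2: add {3} — 3 (Reacher) has 3→2.
3 enters the attractor at level 2, so Reacher can force the target in 2 moves from there.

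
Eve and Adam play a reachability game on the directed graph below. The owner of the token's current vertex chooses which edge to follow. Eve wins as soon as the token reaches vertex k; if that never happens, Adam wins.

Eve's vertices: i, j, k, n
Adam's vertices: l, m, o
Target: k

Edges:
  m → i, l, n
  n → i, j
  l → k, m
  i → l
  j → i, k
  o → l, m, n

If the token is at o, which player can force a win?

A0 = {k}
A1: add {j} — j (Eve) has j→k.
A2: add {n} — n (Eve) has n→j.
A3 = A2; e.g. i (Eve) has no edge into A2. Fixed point.
o never enters the attractor, so Adam can avoid the target forever.

Adam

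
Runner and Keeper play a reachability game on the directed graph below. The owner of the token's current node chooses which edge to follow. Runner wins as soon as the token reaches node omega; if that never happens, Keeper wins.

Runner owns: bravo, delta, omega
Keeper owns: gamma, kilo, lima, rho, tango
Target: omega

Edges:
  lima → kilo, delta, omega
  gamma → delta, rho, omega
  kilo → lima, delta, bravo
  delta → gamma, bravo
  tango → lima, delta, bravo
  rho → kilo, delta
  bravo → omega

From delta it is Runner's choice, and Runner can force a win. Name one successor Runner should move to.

A0 = {omega}
A1: add {bravo} — bravo (Runner) has bravo→omega.
A2: add {delta} — delta (Runner) has delta→bravo.
A3 = A2; e.g. lima (Keeper) can still go to kilo. Fixed point.
From delta, successor bravo is in the attractor (rank 1); the other successor gamma is not.

bravo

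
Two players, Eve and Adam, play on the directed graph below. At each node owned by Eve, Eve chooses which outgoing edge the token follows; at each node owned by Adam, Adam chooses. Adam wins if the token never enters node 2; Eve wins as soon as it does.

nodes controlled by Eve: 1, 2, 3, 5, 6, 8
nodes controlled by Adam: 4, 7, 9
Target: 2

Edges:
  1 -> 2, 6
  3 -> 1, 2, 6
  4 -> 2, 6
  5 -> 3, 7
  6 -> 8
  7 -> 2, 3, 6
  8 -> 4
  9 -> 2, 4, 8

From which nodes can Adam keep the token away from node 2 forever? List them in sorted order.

A0 = {2}
A1: add {1, 3} — 1 (Eve) has 1→2; 3 (Eve) has 3→2.
A2: add {5} — 5 (Eve) has 5→3.
A3 = A2; e.g. 4 (Adam) can still go to 6. Fixed point.
Eve's attractor = {1, 2, 3, 5}; Adam avoids the target exactly from the complement.

4, 6, 7, 8, 9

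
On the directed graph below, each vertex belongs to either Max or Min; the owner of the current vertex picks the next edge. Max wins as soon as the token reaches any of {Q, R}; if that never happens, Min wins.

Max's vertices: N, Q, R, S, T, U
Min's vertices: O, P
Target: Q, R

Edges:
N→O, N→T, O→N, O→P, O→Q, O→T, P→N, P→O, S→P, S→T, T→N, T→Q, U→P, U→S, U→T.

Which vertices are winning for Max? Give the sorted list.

A0 = {Q, R}
A1: add {T} — T (Max) has T→Q.
A2: add {N, S, U} — N (Max) has N→T; S (Max) has S→T; U (Max) has U→T.
A3 = A2; e.g. O (Min) can still go to P. Fixed point.
Max's winning region = {N, Q, R, S, T, U}.

N, Q, R, S, T, U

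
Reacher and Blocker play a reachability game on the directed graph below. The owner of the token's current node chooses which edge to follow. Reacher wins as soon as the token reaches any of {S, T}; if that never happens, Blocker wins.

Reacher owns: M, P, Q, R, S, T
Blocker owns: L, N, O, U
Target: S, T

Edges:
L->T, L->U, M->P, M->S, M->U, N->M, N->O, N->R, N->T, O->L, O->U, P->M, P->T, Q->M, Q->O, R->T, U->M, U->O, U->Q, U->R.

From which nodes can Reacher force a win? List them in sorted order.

M, P, Q, R, S, T

A0 = {S, T}
A1: add {M, P, R} — M (Reacher) has M→S; P (Reacher) has P→T; R (Reacher) has R→T.
A2: add {Q} — Q (Reacher) has Q→M.
A3 = A2; e.g. L (Blocker) can still go to U. Fixed point.
Reacher's winning region = {M, P, Q, R, S, T}.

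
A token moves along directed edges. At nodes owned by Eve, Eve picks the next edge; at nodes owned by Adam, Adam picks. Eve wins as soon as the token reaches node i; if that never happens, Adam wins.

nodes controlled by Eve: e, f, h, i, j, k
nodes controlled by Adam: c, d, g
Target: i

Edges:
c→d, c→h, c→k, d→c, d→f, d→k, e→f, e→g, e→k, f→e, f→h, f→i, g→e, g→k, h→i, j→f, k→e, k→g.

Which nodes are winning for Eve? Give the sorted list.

A0 = {i}
A1: add {f, h} — f (Eve) has f→i; h (Eve) has h→i.
A2: add {e, j} — e (Eve) has e→f; j (Eve) has j→f.
A3: add {k} — k (Eve) has k→e.
A4: add {g} — g (Adam): all of {e, k} already in.
A5 = A4; e.g. c (Adam) can still go to d. Fixed point.
Eve's winning region = {e, f, g, h, i, j, k}.

e, f, g, h, i, j, k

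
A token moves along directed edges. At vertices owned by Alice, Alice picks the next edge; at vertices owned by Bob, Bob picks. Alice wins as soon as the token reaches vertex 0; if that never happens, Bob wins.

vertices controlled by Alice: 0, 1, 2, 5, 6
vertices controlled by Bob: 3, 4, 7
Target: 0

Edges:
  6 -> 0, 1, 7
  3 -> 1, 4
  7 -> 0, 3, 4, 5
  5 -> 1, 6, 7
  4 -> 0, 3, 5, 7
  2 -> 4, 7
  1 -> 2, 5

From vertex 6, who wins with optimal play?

A0 = {0}
A1: add {6} — 6 (Alice) has 6→0.
6 ∈ A1, so Alice can force the target.

Alice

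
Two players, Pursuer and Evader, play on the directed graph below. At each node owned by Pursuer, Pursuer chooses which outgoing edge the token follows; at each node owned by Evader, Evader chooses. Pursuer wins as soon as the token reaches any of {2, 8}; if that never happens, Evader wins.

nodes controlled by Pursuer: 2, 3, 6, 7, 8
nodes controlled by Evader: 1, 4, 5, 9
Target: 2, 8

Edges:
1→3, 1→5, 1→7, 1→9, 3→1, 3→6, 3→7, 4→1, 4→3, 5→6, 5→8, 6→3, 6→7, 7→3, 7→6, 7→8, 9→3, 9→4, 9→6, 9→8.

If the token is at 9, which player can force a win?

Evader

A0 = {2, 8}
A1: add {7} — 7 (Pursuer) has 7→8.
A2: add {3, 6} — 3 (Pursuer) has 3→7; 6 (Pursuer) has 6→7.
A3: add {5} — 5 (Evader): all of {6, 8} already in.
A4 = A3; e.g. 1 (Evader) can still go to 9. Fixed point.
9 never enters the attractor, so Evader can avoid the target forever.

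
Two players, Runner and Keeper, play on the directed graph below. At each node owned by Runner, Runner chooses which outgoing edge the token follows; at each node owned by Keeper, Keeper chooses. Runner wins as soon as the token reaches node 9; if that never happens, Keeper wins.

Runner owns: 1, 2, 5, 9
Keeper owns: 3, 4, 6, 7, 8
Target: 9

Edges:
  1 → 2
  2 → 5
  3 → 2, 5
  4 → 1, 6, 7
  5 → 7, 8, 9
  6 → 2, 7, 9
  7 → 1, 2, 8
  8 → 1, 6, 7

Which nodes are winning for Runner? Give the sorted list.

A0 = {9}
A1: add {5} — 5 (Runner) has 5→9.
A2: add {2} — 2 (Runner) has 2→5.
A3: add {1, 3} — 1 (Runner) has 1→2; 3 (Keeper): all of {2, 5} already in.
A4 = A3; e.g. 4 (Keeper) can still go to 6. Fixed point.
Runner's winning region = {1, 2, 3, 5, 9}.

1, 2, 3, 5, 9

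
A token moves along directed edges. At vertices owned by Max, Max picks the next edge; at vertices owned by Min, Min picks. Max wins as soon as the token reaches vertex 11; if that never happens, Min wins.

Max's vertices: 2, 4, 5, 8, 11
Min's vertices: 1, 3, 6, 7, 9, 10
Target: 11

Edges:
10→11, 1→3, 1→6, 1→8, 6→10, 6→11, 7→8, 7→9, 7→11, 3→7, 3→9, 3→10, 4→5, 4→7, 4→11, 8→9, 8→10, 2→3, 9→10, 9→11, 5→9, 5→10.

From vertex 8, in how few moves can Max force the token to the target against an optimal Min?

A0 = {11}
A1: add {4, 10} — 4 (Max) has 4→11; 10 (Min): all of {11} already in.
A2: add {5, 6, 8, 9} — 5 (Max) has 5→10; 6 (Min): all of {10, 11} already in; 8 (Max) has 8→10; 9 (Min): all of {10, 11} already in.
8 enters the attractor at level 2, so Max can force the target in 2 moves from there.

2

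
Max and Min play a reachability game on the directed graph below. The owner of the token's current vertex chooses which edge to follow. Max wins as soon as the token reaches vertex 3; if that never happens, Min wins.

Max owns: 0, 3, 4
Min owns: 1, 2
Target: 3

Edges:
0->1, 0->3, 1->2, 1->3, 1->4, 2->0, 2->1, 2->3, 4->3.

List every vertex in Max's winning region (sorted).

0, 3, 4

A0 = {3}
A1: add {0, 4} — 0 (Max) has 0→3; 4 (Max) has 4→3.
A2 = A1; e.g. 1 (Min) can still go to 2. Fixed point.
Max's winning region = {0, 3, 4}.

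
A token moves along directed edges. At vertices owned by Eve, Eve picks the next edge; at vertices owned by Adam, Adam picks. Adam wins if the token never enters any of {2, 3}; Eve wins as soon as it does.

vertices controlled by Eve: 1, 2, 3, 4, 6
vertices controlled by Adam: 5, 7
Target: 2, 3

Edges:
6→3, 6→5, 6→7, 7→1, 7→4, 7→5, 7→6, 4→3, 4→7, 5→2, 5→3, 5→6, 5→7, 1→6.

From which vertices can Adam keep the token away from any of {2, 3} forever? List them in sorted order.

5, 7

A0 = {2, 3}
A1: add {4, 6} — 4 (Eve) has 4→3; 6 (Eve) has 6→3.
A2: add {1} — 1 (Eve) has 1→6.
A3 = A2; e.g. 5 (Adam) can still go to 7. Fixed point.
Eve's attractor = {1, 2, 3, 4, 6}; Adam avoids the target exactly from the complement.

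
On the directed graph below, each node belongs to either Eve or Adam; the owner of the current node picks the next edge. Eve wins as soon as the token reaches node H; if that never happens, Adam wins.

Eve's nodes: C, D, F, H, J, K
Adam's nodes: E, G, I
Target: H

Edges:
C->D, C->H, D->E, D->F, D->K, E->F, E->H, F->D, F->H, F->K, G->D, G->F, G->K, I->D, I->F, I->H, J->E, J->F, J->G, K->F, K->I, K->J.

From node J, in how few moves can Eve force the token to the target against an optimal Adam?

A0 = {H}
A1: add {C, F} — C (Eve) has C→H; F (Eve) has F→H.
A2: add {D, E, J, K} — D (Eve) has D→F; E (Adam): all of {F, H} already in; J (Eve) has J→F; K (Eve) has K→F.
J enters the attractor at level 2, so Eve can force the target in 2 moves from there.

2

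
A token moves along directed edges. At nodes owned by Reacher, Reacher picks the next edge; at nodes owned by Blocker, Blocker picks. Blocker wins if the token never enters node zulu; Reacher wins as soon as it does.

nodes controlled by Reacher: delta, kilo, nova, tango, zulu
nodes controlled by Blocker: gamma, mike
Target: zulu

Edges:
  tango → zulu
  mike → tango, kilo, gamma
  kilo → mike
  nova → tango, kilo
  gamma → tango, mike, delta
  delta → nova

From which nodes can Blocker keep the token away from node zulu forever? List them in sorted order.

gamma, kilo, mike

A0 = {zulu}
A1: add {tango} — tango (Reacher) has tango→zulu.
A2: add {nova} — nova (Reacher) has nova→tango.
A3: add {delta} — delta (Reacher) has delta→nova.
A4 = A3; e.g. mike (Blocker) can still go to kilo. Fixed point.
Reacher's attractor = {delta, nova, tango, zulu}; Blocker avoids the target exactly from the complement.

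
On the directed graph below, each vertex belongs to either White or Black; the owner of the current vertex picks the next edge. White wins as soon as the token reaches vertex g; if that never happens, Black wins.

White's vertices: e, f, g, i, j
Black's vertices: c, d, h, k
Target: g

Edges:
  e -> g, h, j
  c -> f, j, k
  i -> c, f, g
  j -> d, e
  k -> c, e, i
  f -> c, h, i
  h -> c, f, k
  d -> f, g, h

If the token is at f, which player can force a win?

White

A0 = {g}
A1: add {e, i} — e (White) has e→g; i (White) has i→g.
A2: add {f, j} — f (White) has f→i; j (White) has j→e.
A3 = A2; e.g. c (Black) can still go to k. Fixed point.
f ∈ A2, so White can force the target.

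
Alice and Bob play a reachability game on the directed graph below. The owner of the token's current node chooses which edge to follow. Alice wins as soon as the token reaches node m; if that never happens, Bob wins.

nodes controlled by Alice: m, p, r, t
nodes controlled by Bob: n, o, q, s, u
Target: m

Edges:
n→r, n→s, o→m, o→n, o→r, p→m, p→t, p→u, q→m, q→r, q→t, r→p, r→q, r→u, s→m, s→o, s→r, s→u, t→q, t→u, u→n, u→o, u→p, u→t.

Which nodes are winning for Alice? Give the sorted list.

m, p, r

A0 = {m}
A1: add {p} — p (Alice) has p→m.
A2: add {r} — r (Alice) has r→p.
A3 = A2; e.g. n (Bob) can still go to s. Fixed point.
Alice's winning region = {m, p, r}.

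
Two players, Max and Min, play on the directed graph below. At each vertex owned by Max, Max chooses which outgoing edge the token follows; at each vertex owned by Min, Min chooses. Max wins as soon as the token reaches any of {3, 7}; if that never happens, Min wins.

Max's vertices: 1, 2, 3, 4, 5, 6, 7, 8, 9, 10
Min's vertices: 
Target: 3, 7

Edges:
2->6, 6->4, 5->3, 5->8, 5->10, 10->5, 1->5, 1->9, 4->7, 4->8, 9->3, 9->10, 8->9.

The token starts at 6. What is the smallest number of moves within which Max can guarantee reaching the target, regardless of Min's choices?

A0 = {3, 7}
A1: add {4, 5, 9} — 4 (Max) has 4→7; 5 (Max) has 5→3; 9 (Max) has 9→3.
A2: add {1, 6, 8, 10} — 1 (Max) has 1→5; 6 (Max) has 6→4; 8 (Max) has 8→9; 10 (Max) has 10→5.
6 enters the attractor at level 2, so Max can force the target in 2 moves from there.

2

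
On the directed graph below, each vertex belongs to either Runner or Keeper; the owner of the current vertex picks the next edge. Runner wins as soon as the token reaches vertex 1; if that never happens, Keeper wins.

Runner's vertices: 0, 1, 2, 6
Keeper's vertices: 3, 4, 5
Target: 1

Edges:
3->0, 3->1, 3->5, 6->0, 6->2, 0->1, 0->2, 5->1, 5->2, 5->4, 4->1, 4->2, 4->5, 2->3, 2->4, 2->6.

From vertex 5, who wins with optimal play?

A0 = {1}
A1: add {0} — 0 (Runner) has 0→1.
A2: add {6} — 6 (Runner) has 6→0.
A3: add {2} — 2 (Runner) has 2→6.
A4 = A3; e.g. 3 (Keeper) can still go to 5. Fixed point.
5 never enters the attractor, so Keeper can avoid the target forever.

Keeper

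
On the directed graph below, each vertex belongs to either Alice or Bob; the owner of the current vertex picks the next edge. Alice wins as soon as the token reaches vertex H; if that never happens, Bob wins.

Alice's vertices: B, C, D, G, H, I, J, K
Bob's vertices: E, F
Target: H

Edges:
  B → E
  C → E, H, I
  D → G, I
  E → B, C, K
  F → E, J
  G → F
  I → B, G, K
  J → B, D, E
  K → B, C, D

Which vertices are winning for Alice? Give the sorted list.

A0 = {H}
A1: add {C} — C (Alice) has C→H.
A2: add {K} — K (Alice) has K→C.
A3: add {I} — I (Alice) has I→K.
A4: add {D} — D (Alice) has D→I.
A5: add {J} — J (Alice) has J→D.
A6 = A5; e.g. B (Alice) has no edge into A5. Fixed point.
Alice's winning region = {C, D, H, I, J, K}.

C, D, H, I, J, K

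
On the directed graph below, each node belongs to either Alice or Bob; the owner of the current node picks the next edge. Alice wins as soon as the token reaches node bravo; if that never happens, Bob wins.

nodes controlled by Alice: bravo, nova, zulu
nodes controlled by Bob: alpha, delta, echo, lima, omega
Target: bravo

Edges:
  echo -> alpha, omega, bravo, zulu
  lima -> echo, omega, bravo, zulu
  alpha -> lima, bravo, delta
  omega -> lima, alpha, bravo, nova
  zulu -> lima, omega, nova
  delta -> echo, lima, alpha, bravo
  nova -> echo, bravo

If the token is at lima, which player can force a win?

A0 = {bravo}
A1: add {nova} — nova (Alice) has nova→bravo.
A2: add {zulu} — zulu (Alice) has zulu→nova.
A3 = A2; e.g. echo (Bob) can still go to alpha. Fixed point.
lima never enters the attractor, so Bob can avoid the target forever.

Bob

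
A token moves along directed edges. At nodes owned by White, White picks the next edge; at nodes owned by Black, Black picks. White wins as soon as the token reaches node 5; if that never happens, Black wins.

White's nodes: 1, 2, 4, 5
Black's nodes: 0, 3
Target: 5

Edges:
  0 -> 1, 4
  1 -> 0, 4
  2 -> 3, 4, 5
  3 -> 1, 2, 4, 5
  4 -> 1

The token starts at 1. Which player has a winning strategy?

A0 = {5}
A1: add {2} — 2 (White) has 2→5.
A2 = A1; e.g. 0 (Black) can still go to 1. Fixed point.
1 never enters the attractor, so Black can avoid the target forever.

Black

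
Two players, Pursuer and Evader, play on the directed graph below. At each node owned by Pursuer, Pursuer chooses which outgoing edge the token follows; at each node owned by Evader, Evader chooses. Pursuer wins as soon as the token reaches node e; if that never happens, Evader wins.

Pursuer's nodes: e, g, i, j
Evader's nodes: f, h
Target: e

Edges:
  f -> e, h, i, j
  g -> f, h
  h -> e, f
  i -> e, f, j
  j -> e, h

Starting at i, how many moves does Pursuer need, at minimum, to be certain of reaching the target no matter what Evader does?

1

A0 = {e}
A1: add {i, j} — i (Pursuer) has i→e; j (Pursuer) has j→e.
A2 = A1; e.g. f (Evader) can still go to h. Fixed point.
i enters the attractor at level 1, so Pursuer can force the target in 1 move from there.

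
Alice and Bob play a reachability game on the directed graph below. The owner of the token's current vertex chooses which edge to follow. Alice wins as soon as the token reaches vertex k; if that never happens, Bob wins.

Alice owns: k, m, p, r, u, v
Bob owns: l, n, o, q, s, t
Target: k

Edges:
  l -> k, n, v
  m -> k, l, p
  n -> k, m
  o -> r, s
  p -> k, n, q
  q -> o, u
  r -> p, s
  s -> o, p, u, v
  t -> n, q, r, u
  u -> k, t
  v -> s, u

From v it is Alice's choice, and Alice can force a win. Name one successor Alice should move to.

A0 = {k}
A1: add {m, p, u} — m (Alice) has m→k; p (Alice) has p→k; u (Alice) has u→k.
A2: add {n, r, v} — n (Bob): all of {k, m} already in; r (Alice) has r→p; v (Alice) has v→u.
A3: add {l} — l (Bob): all of {k, n, v} already in.
A4 = A3; e.g. o (Bob) can still go to s. Fixed point.
From v, successor u is in the attractor (rank 1); the other successor s is not.

u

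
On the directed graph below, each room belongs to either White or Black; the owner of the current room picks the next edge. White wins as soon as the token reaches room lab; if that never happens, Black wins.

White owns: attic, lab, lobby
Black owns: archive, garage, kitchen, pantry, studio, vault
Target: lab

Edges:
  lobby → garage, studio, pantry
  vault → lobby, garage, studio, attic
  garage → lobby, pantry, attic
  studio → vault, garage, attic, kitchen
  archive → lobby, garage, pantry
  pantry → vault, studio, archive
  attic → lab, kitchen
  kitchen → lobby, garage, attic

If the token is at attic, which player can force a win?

White

A0 = {lab}
A1: add {attic} — attic (White) has attic→lab.
A2 = A1; e.g. lobby (White) has no edge into A1. Fixed point.
attic ∈ A1, so White can force the target.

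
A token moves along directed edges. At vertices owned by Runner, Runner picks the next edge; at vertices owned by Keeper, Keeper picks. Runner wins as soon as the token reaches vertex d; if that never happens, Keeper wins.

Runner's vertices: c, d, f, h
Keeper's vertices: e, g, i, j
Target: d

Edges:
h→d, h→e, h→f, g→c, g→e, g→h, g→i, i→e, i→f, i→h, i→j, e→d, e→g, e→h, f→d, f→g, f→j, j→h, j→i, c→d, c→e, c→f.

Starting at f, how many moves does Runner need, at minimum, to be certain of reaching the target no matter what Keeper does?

A0 = {d}
A1: add {c, f, h} — c (Runner) has c→d; f (Runner) has f→d; h (Runner) has h→d.
A2 = A1; e.g. e (Keeper) can still go to g. Fixed point.
f enters the attractor at level 1, so Runner can force the target in 1 move from there.

1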